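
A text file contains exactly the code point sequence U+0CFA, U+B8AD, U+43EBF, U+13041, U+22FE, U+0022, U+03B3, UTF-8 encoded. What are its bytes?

E0 B3 BA EB A2 AD F1 83 BA BF F0 93 81 81 E2 8B BE 22 CE B3

U+0CFA: 3-byte form → E0 B3 BA.
U+B8AD: 3-byte form → EB A2 AD.
U+43EBF: 4-byte form → F1 83 BA BF.
U+13041: 4-byte form → F0 93 81 81.
U+22FE: 3-byte form → E2 8B BE.
U+0022: 1-byte form → 22.
U+03B3: 2-byte form → CE B3.
Concatenated (20 bytes): E0 B3 BA EB A2 AD F1 83 BA BF F0 93 81 81 E2 8B BE 22 CE B3.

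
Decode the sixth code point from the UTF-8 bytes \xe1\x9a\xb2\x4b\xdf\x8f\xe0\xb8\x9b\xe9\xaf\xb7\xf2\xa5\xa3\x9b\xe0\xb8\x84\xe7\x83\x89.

U+A58DB

Offset 0: leading byte 0xE1 = 11100001 → 3-byte char #1 = E1 9A B2.
Offset 3: leading byte 0x4B = 01001011 → 1-byte char #2 = 4B.
Offset 4: leading byte 0xDF = 11011111 → 2-byte char #3 = DF 8F.
Offset 6: leading byte 0xE0 = 11100000 → 3-byte char #4 = E0 B8 9B.
Offset 9: leading byte 0xE9 = 11101001 → 3-byte char #5 = E9 AF B7.
Offset 12: leading byte 0xF2 = 11110010 → 4-byte char #6 = F2 A5 A3 9B.
Leading byte 0xF2 = 11110010 matches 11110xxx → 4-byte sequence.
Byte 1: 0xF2 = 11110010, payload 010 (3 bits).
Byte 2: 0xA5 = 10100101 (10xxxxxx ✓), payload 100101.
Byte 3: 0xA3 = 10100011 (10xxxxxx ✓), payload 100011.
Byte 4: 0x9B = 10011011 (10xxxxxx ✓), payload 011011.
Concatenate: 010100101100011011011 = 0xA58DB (21 bits → U+A58DB).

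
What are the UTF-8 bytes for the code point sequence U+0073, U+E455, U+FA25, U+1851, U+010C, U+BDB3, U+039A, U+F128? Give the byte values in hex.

73 EE 91 95 EF A8 A5 E1 A1 91 C4 8C EB B6 B3 CE 9A EF 84 A8

U+0073: 1-byte form → 73.
U+E455: 3-byte form → EE 91 95.
U+FA25: 3-byte form → EF A8 A5.
U+1851: 3-byte form → E1 A1 91.
U+010C: 2-byte form → C4 8C.
U+BDB3: 3-byte form → EB B6 B3.
U+039A: 2-byte form → CE 9A.
U+F128: 3-byte form → EF 84 A8.
Concatenated (20 bytes): 73 EE 91 95 EF A8 A5 E1 A1 91 C4 8C EB B6 B3 CE 9A EF 84 A8.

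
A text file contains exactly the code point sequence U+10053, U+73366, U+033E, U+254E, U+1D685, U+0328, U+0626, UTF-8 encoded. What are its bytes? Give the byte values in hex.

U+10053: 4-byte form → F0 90 81 93.
U+73366: 4-byte form → F1 B3 8D A6.
U+033E: 2-byte form → CC BE.
U+254E: 3-byte form → E2 95 8E.
U+1D685: 4-byte form → F0 9D 9A 85.
U+0328: 2-byte form → CC A8.
U+0626: 2-byte form → D8 A6.
Concatenated (21 bytes): F0 90 81 93 F1 B3 8D A6 CC BE E2 95 8E F0 9D 9A 85 CC A8 D8 A6.

F0 90 81 93 F1 B3 8D A6 CC BE E2 95 8E F0 9D 9A 85 CC A8 D8 A6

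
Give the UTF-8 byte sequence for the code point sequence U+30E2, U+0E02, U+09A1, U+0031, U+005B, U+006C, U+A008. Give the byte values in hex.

E3 83 A2 E0 B8 82 E0 A6 A1 31 5B 6C EA 80 88

U+30E2: 3-byte form → E3 83 A2.
U+0E02: 3-byte form → E0 B8 82.
U+09A1: 3-byte form → E0 A6 A1.
U+0031: 1-byte form → 31.
U+005B: 1-byte form → 5B.
U+006C: 1-byte form → 6C.
U+A008: 3-byte form → EA 80 88.
Concatenated (15 bytes): E3 83 A2 E0 B8 82 E0 A6 A1 31 5B 6C EA 80 88.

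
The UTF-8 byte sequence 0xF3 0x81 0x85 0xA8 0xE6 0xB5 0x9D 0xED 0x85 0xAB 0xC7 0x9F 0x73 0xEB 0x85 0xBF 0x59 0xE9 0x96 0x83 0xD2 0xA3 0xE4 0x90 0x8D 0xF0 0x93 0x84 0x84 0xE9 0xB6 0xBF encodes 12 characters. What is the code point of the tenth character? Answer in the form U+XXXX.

U+440D

Offset 0: leading byte 0xF3 = 11110011 → 4-byte char #1 = F3 81 85 A8.
Offset 4: leading byte 0xE6 = 11100110 → 3-byte char #2 = E6 B5 9D.
Offset 7: leading byte 0xED = 11101101 → 3-byte char #3 = ED 85 AB.
Offset 10: leading byte 0xC7 = 11000111 → 2-byte char #4 = C7 9F.
Offset 12: leading byte 0x73 = 01110011 → 1-byte char #5 = 73.
Offset 13: leading byte 0xEB = 11101011 → 3-byte char #6 = EB 85 BF.
Offset 16: leading byte 0x59 = 01011001 → 1-byte char #7 = 59.
Offset 17: leading byte 0xE9 = 11101001 → 3-byte char #8 = E9 96 83.
Offset 20: leading byte 0xD2 = 11010010 → 2-byte char #9 = D2 A3.
Offset 22: leading byte 0xE4 = 11100100 → 3-byte char #10 = E4 90 8D.
Leading byte 0xE4 = 11100100 matches 1110xxxx → 3-byte sequence.
Byte 1: 0xE4 = 11100100, payload 0100 (4 bits).
Byte 2: 0x90 = 10010000 (10xxxxxx ✓), payload 010000.
Byte 3: 0x8D = 10001101 (10xxxxxx ✓), payload 001101.
Concatenate: 0100010000001101 = 0x440D (16 bits → U+440D).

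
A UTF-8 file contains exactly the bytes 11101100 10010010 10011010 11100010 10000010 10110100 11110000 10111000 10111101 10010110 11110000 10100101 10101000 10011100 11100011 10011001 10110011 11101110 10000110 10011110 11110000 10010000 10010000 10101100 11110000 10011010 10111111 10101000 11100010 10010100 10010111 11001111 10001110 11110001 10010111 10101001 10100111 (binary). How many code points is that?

Byte at offset 0: 0xEC = 11101100 → 3-byte char (#1). Advance 3.
Byte at offset 3: 0xE2 = 11100010 → 3-byte char (#2). Advance 3.
Byte at offset 6: 0xF0 = 11110000 → 4-byte char (#3). Advance 4.
Byte at offset 10: 0xF0 = 11110000 → 4-byte char (#4). Advance 4.
Byte at offset 14: 0xE3 = 11100011 → 3-byte char (#5). Advance 3.
Byte at offset 17: 0xEE = 11101110 → 3-byte char (#6). Advance 3.
Byte at offset 20: 0xF0 = 11110000 → 4-byte char (#7). Advance 4.
Byte at offset 24: 0xF0 = 11110000 → 4-byte char (#8). Advance 4.
Byte at offset 28: 0xE2 = 11100010 → 3-byte char (#9). Advance 3.
Byte at offset 31: 0xCF = 11001111 → 2-byte char (#10). Advance 2.
Byte at offset 33: 0xF1 = 11110001 → 4-byte char (#11). Advance 4.
Reached end at offset 37 after 11 code points.

11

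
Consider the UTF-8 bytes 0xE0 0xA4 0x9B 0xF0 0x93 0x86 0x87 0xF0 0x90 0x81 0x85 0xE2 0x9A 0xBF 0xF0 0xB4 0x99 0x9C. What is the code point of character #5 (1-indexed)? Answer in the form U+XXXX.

Offset 0: leading byte 0xE0 = 11100000 → 3-byte char #1 = E0 A4 9B.
Offset 3: leading byte 0xF0 = 11110000 → 4-byte char #2 = F0 93 86 87.
Offset 7: leading byte 0xF0 = 11110000 → 4-byte char #3 = F0 90 81 85.
Offset 11: leading byte 0xE2 = 11100010 → 3-byte char #4 = E2 9A BF.
Offset 14: leading byte 0xF0 = 11110000 → 4-byte char #5 = F0 B4 99 9C.
Leading byte 0xF0 = 11110000 matches 11110xxx → 4-byte sequence.
Byte 1: 0xF0 = 11110000, payload 000 (3 bits).
Byte 2: 0xB4 = 10110100 (10xxxxxx ✓), payload 110100.
Byte 3: 0x99 = 10011001 (10xxxxxx ✓), payload 011001.
Byte 4: 0x9C = 10011100 (10xxxxxx ✓), payload 011100.
Concatenate: 000110100011001011100 = 0x3465C (21 bits → U+3465C).

U+3465C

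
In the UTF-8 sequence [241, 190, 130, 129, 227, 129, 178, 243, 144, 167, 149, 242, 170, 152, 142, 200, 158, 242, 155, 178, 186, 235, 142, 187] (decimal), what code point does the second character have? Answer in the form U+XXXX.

Offset 0: leading byte 0xF1 = 11110001 → 4-byte char #1 = F1 BE 82 81.
Offset 4: leading byte 0xE3 = 11100011 → 3-byte char #2 = E3 81 B2.
Leading byte 0xE3 = 11100011 matches 1110xxxx → 3-byte sequence.
Byte 1: 0xE3 = 11100011, payload 0011 (4 bits).
Byte 2: 0x81 = 10000001 (10xxxxxx ✓), payload 000001.
Byte 3: 0xB2 = 10110010 (10xxxxxx ✓), payload 110010.
Concatenate: 0011000001110010 = 0x3072 (16 bits → U+3072).

U+3072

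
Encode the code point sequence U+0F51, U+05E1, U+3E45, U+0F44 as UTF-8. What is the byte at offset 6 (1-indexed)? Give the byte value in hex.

0xE3

1-indexed offset 6 is 0-indexed offset 5.
U+0F51 → 3-byte form E0 BD 91 at offsets 0–2.
U+05E1 → 2-byte form D7 A1 at offsets 3–4.
U+3E45 → 3-byte form E3 B9 85 at offsets 5–7.
Offset 5 falls in char 3's range; it's byte 1 of E3 B9 85 = 0xE3.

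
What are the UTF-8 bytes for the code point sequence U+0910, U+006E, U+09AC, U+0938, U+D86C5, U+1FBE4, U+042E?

E0 A4 90 6E E0 A6 AC E0 A4 B8 F3 98 9B 85 F0 9F AF A4 D0 AE

U+0910: 3-byte form → E0 A4 90.
U+006E: 1-byte form → 6E.
U+09AC: 3-byte form → E0 A6 AC.
U+0938: 3-byte form → E0 A4 B8.
U+D86C5: 4-byte form → F3 98 9B 85.
U+1FBE4: 4-byte form → F0 9F AF A4.
U+042E: 2-byte form → D0 AE.
Concatenated (20 bytes): E0 A4 90 6E E0 A6 AC E0 A4 B8 F3 98 9B 85 F0 9F AF A4 D0 AE.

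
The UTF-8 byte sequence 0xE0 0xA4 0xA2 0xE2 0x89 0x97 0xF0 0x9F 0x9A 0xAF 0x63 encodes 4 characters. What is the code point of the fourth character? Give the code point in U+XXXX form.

U+0063

Offset 0: leading byte 0xE0 = 11100000 → 3-byte char #1 = E0 A4 A2.
Offset 3: leading byte 0xE2 = 11100010 → 3-byte char #2 = E2 89 97.
Offset 6: leading byte 0xF0 = 11110000 → 4-byte char #3 = F0 9F 9A AF.
Offset 10: leading byte 0x63 = 01100011 → 1-byte char #4 = 63.
Leading byte 0x63 = 01100011 matches 0xxxxxxx → 1-byte sequence.
Byte 1: 0x63 = 01100011, payload 1100011 (7 bits).
Concatenate: 1100011 = 0x63 (7 bits → U+0063).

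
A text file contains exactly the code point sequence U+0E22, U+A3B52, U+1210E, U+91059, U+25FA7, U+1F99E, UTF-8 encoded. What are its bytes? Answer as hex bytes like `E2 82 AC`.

U+0E22: 3-byte form → E0 B8 A2.
U+A3B52: 4-byte form → F2 A3 AD 92.
U+1210E: 4-byte form → F0 92 84 8E.
U+91059: 4-byte form → F2 91 81 99.
U+25FA7: 4-byte form → F0 A5 BE A7.
U+1F99E: 4-byte form → F0 9F A6 9E.
Concatenated (23 bytes): E0 B8 A2 F2 A3 AD 92 F0 92 84 8E F2 91 81 99 F0 A5 BE A7 F0 9F A6 9E.

E0 B8 A2 F2 A3 AD 92 F0 92 84 8E F2 91 81 99 F0 A5 BE A7 F0 9F A6 9E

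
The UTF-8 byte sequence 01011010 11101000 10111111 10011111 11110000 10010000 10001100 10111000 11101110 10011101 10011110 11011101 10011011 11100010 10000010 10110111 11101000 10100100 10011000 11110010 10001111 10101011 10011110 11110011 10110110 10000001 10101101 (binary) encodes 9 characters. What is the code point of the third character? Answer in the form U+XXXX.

Offset 0: leading byte 0x5A = 01011010 → 1-byte char #1 = 5A.
Offset 1: leading byte 0xE8 = 11101000 → 3-byte char #2 = E8 BF 9F.
Offset 4: leading byte 0xF0 = 11110000 → 4-byte char #3 = F0 90 8C B8.
Leading byte 0xF0 = 11110000 matches 11110xxx → 4-byte sequence.
Byte 1: 0xF0 = 11110000, payload 000 (3 bits).
Byte 2: 0x90 = 10010000 (10xxxxxx ✓), payload 010000.
Byte 3: 0x8C = 10001100 (10xxxxxx ✓), payload 001100.
Byte 4: 0xB8 = 10111000 (10xxxxxx ✓), payload 111000.
Concatenate: 000010000001100111000 = 0x10338 (21 bits → U+10338).

U+10338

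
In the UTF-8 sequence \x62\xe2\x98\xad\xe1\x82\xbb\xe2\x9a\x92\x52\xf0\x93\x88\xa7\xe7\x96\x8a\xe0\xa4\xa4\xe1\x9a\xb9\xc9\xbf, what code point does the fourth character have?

Offset 0: leading byte 0x62 = 01100010 → 1-byte char #1 = 62.
Offset 1: leading byte 0xE2 = 11100010 → 3-byte char #2 = E2 98 AD.
Offset 4: leading byte 0xE1 = 11100001 → 3-byte char #3 = E1 82 BB.
Offset 7: leading byte 0xE2 = 11100010 → 3-byte char #4 = E2 9A 92.
Leading byte 0xE2 = 11100010 matches 1110xxxx → 3-byte sequence.
Byte 1: 0xE2 = 11100010, payload 0010 (4 bits).
Byte 2: 0x9A = 10011010 (10xxxxxx ✓), payload 011010.
Byte 3: 0x92 = 10010010 (10xxxxxx ✓), payload 010010.
Concatenate: 0010011010010010 = 0x2692 (16 bits → U+2692).

U+2692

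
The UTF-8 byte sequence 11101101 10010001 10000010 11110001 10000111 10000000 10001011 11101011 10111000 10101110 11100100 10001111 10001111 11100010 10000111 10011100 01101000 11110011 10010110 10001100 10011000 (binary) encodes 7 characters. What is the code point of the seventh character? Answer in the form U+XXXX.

Offset 0: leading byte 0xED = 11101101 → 3-byte char #1 = ED 91 82.
Offset 3: leading byte 0xF1 = 11110001 → 4-byte char #2 = F1 87 80 8B.
Offset 7: leading byte 0xEB = 11101011 → 3-byte char #3 = EB B8 AE.
Offset 10: leading byte 0xE4 = 11100100 → 3-byte char #4 = E4 8F 8F.
Offset 13: leading byte 0xE2 = 11100010 → 3-byte char #5 = E2 87 9C.
Offset 16: leading byte 0x68 = 01101000 → 1-byte char #6 = 68.
Offset 17: leading byte 0xF3 = 11110011 → 4-byte char #7 = F3 96 8C 98.
Leading byte 0xF3 = 11110011 matches 11110xxx → 4-byte sequence.
Byte 1: 0xF3 = 11110011, payload 011 (3 bits).
Byte 2: 0x96 = 10010110 (10xxxxxx ✓), payload 010110.
Byte 3: 0x8C = 10001100 (10xxxxxx ✓), payload 001100.
Byte 4: 0x98 = 10011000 (10xxxxxx ✓), payload 011000.
Concatenate: 011010110001100011000 = 0xD6318 (21 bits → U+D6318).

U+D6318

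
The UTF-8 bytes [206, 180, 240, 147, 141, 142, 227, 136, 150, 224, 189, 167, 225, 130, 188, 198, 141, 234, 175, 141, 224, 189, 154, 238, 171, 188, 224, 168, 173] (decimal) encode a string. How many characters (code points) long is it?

10

Byte at offset 0: 0xCE = 11001110 → 2-byte char (#1). Advance 2.
Byte at offset 2: 0xF0 = 11110000 → 4-byte char (#2). Advance 4.
Byte at offset 6: 0xE3 = 11100011 → 3-byte char (#3). Advance 3.
Byte at offset 9: 0xE0 = 11100000 → 3-byte char (#4). Advance 3.
Byte at offset 12: 0xE1 = 11100001 → 3-byte char (#5). Advance 3.
Byte at offset 15: 0xC6 = 11000110 → 2-byte char (#6). Advance 2.
Byte at offset 17: 0xEA = 11101010 → 3-byte char (#7). Advance 3.
Byte at offset 20: 0xE0 = 11100000 → 3-byte char (#8). Advance 3.
Byte at offset 23: 0xEE = 11101110 → 3-byte char (#9). Advance 3.
Byte at offset 26: 0xE0 = 11100000 → 3-byte char (#10). Advance 3.
Reached end at offset 29 after 10 code points.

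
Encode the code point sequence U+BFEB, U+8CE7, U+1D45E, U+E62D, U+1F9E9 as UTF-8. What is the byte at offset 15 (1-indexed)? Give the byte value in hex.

0x9F

1-indexed offset 15 is 0-indexed offset 14.
U+BFEB → 3-byte form EB BF AB at offsets 0–2.
U+8CE7 → 3-byte form E8 B3 A7 at offsets 3–5.
U+1D45E → 4-byte form F0 9D 91 9E at offsets 6–9.
U+E62D → 3-byte form EE 98 AD at offsets 10–12.
U+1F9E9 → 4-byte form F0 9F A7 A9 at offsets 13–16.
Offset 14 falls in char 5's range; it's byte 2 of F0 9F A7 A9 = 0x9F.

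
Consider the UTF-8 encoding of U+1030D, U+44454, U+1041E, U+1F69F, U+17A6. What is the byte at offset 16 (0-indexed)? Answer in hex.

0xE1

U+1030D → 4-byte form F0 90 8C 8D at offsets 0–3.
U+44454 → 4-byte form F1 84 91 94 at offsets 4–7.
U+1041E → 4-byte form F0 90 90 9E at offsets 8–11.
U+1F69F → 4-byte form F0 9F 9A 9F at offsets 12–15.
U+17A6 → 3-byte form E1 9E A6 at offsets 16–18.
Offset 16 falls in char 5's range; it's byte 1 of E1 9E A6 = 0xE1.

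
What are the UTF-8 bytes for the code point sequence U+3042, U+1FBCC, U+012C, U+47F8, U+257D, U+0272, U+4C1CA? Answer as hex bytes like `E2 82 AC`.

U+3042: 3-byte form → E3 81 82.
U+1FBCC: 4-byte form → F0 9F AF 8C.
U+012C: 2-byte form → C4 AC.
U+47F8: 3-byte form → E4 9F B8.
U+257D: 3-byte form → E2 95 BD.
U+0272: 2-byte form → C9 B2.
U+4C1CA: 4-byte form → F1 8C 87 8A.
Concatenated (21 bytes): E3 81 82 F0 9F AF 8C C4 AC E4 9F B8 E2 95 BD C9 B2 F1 8C 87 8A.

E3 81 82 F0 9F AF 8C C4 AC E4 9F B8 E2 95 BD C9 B2 F1 8C 87 8A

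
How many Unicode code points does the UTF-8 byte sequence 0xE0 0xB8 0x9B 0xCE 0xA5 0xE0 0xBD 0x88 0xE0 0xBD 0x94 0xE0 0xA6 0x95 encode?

Byte at offset 0: 0xE0 = 11100000 → 3-byte char (#1). Advance 3.
Byte at offset 3: 0xCE = 11001110 → 2-byte char (#2). Advance 2.
Byte at offset 5: 0xE0 = 11100000 → 3-byte char (#3). Advance 3.
Byte at offset 8: 0xE0 = 11100000 → 3-byte char (#4). Advance 3.
Byte at offset 11: 0xE0 = 11100000 → 3-byte char (#5). Advance 3.
Reached end at offset 14 after 5 code points.

5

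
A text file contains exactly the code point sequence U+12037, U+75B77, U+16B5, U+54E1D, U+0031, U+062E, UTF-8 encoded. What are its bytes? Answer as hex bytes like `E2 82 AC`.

F0 92 80 B7 F1 B5 AD B7 E1 9A B5 F1 94 B8 9D 31 D8 AE

U+12037: 4-byte form → F0 92 80 B7.
U+75B77: 4-byte form → F1 B5 AD B7.
U+16B5: 3-byte form → E1 9A B5.
U+54E1D: 4-byte form → F1 94 B8 9D.
U+0031: 1-byte form → 31.
U+062E: 2-byte form → D8 AE.
Concatenated (18 bytes): F0 92 80 B7 F1 B5 AD B7 E1 9A B5 F1 94 B8 9D 31 D8 AE.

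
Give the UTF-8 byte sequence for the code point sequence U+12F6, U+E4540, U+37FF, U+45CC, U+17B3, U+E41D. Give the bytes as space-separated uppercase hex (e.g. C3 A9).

E1 8B B6 F3 A4 95 80 E3 9F BF E4 97 8C E1 9E B3 EE 90 9D

U+12F6: 3-byte form → E1 8B B6.
U+E4540: 4-byte form → F3 A4 95 80.
U+37FF: 3-byte form → E3 9F BF.
U+45CC: 3-byte form → E4 97 8C.
U+17B3: 3-byte form → E1 9E B3.
U+E41D: 3-byte form → EE 90 9D.
Concatenated (19 bytes): E1 8B B6 F3 A4 95 80 E3 9F BF E4 97 8C E1 9E B3 EE 90 9D.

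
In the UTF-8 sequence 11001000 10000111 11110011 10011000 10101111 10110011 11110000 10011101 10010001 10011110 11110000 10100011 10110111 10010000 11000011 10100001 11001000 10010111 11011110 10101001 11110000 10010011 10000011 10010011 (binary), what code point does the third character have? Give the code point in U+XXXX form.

Offset 0: leading byte 0xC8 = 11001000 → 2-byte char #1 = C8 87.
Offset 2: leading byte 0xF3 = 11110011 → 4-byte char #2 = F3 98 AF B3.
Offset 6: leading byte 0xF0 = 11110000 → 4-byte char #3 = F0 9D 91 9E.
Leading byte 0xF0 = 11110000 matches 11110xxx → 4-byte sequence.
Byte 1: 0xF0 = 11110000, payload 000 (3 bits).
Byte 2: 0x9D = 10011101 (10xxxxxx ✓), payload 011101.
Byte 3: 0x91 = 10010001 (10xxxxxx ✓), payload 010001.
Byte 4: 0x9E = 10011110 (10xxxxxx ✓), payload 011110.
Concatenate: 000011101010001011110 = 0x1D45E (21 bits → U+1D45E).

U+1D45E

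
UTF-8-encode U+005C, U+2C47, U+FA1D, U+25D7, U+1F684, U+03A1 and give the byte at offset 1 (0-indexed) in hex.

U+005C → 1-byte form 5C at offsets 0–0.
U+2C47 → 3-byte form E2 B1 87 at offsets 1–3.
Offset 1 falls in char 2's range; it's byte 1 of E2 B1 87 = 0xE2.

0xE2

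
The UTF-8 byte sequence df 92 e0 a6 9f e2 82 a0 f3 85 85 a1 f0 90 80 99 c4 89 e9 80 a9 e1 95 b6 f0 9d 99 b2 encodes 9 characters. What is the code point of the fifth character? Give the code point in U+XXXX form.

Offset 0: leading byte 0xDF = 11011111 → 2-byte char #1 = DF 92.
Offset 2: leading byte 0xE0 = 11100000 → 3-byte char #2 = E0 A6 9F.
Offset 5: leading byte 0xE2 = 11100010 → 3-byte char #3 = E2 82 A0.
Offset 8: leading byte 0xF3 = 11110011 → 4-byte char #4 = F3 85 85 A1.
Offset 12: leading byte 0xF0 = 11110000 → 4-byte char #5 = F0 90 80 99.
Leading byte 0xF0 = 11110000 matches 11110xxx → 4-byte sequence.
Byte 1: 0xF0 = 11110000, payload 000 (3 bits).
Byte 2: 0x90 = 10010000 (10xxxxxx ✓), payload 010000.
Byte 3: 0x80 = 10000000 (10xxxxxx ✓), payload 000000.
Byte 4: 0x99 = 10011001 (10xxxxxx ✓), payload 011001.
Concatenate: 000010000000000011001 = 0x10019 (21 bits → U+10019).

U+10019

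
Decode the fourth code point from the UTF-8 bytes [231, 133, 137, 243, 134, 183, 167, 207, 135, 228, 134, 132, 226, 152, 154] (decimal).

U+4184

Offset 0: leading byte 0xE7 = 11100111 → 3-byte char #1 = E7 85 89.
Offset 3: leading byte 0xF3 = 11110011 → 4-byte char #2 = F3 86 B7 A7.
Offset 7: leading byte 0xCF = 11001111 → 2-byte char #3 = CF 87.
Offset 9: leading byte 0xE4 = 11100100 → 3-byte char #4 = E4 86 84.
Leading byte 0xE4 = 11100100 matches 1110xxxx → 3-byte sequence.
Byte 1: 0xE4 = 11100100, payload 0100 (4 bits).
Byte 2: 0x86 = 10000110 (10xxxxxx ✓), payload 000110.
Byte 3: 0x84 = 10000100 (10xxxxxx ✓), payload 000100.
Concatenate: 0100000110000100 = 0x4184 (16 bits → U+4184).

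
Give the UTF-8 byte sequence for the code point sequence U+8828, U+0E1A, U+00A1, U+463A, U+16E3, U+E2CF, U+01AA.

U+8828: 3-byte form → E8 A0 A8.
U+0E1A: 3-byte form → E0 B8 9A.
U+00A1: 2-byte form → C2 A1.
U+463A: 3-byte form → E4 98 BA.
U+16E3: 3-byte form → E1 9B A3.
U+E2CF: 3-byte form → EE 8B 8F.
U+01AA: 2-byte form → C6 AA.
Concatenated (19 bytes): E8 A0 A8 E0 B8 9A C2 A1 E4 98 BA E1 9B A3 EE 8B 8F C6 AA.

E8 A0 A8 E0 B8 9A C2 A1 E4 98 BA E1 9B A3 EE 8B 8F C6 AA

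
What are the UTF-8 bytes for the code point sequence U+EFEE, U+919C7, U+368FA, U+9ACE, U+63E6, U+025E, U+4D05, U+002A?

EE BF AE F2 91 A7 87 F0 B6 A3 BA E9 AB 8E E6 8F A6 C9 9E E4 B4 85 2A

U+EFEE: 3-byte form → EE BF AE.
U+919C7: 4-byte form → F2 91 A7 87.
U+368FA: 4-byte form → F0 B6 A3 BA.
U+9ACE: 3-byte form → E9 AB 8E.
U+63E6: 3-byte form → E6 8F A6.
U+025E: 2-byte form → C9 9E.
U+4D05: 3-byte form → E4 B4 85.
U+002A: 1-byte form → 2A.
Concatenated (23 bytes): EE BF AE F2 91 A7 87 F0 B6 A3 BA E9 AB 8E E6 8F A6 C9 9E E4 B4 85 2A.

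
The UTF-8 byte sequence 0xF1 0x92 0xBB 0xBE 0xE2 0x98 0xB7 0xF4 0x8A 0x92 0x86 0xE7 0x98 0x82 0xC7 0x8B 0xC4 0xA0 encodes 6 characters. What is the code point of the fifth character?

U+01CB

Offset 0: leading byte 0xF1 = 11110001 → 4-byte char #1 = F1 92 BB BE.
Offset 4: leading byte 0xE2 = 11100010 → 3-byte char #2 = E2 98 B7.
Offset 7: leading byte 0xF4 = 11110100 → 4-byte char #3 = F4 8A 92 86.
Offset 11: leading byte 0xE7 = 11100111 → 3-byte char #4 = E7 98 82.
Offset 14: leading byte 0xC7 = 11000111 → 2-byte char #5 = C7 8B.
Leading byte 0xC7 = 11000111 matches 110xxxxx → 2-byte sequence.
Byte 1: 0xC7 = 11000111, payload 00111 (5 bits).
Byte 2: 0x8B = 10001011 (10xxxxxx ✓), payload 001011.
Concatenate: 00111001011 = 0x1CB (11 bits → U+01CB).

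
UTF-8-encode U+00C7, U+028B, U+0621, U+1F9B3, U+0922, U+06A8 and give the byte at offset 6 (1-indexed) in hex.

0xA1

1-indexed offset 6 is 0-indexed offset 5.
U+00C7 → 2-byte form C3 87 at offsets 0–1.
U+028B → 2-byte form CA 8B at offsets 2–3.
U+0621 → 2-byte form D8 A1 at offsets 4–5.
Offset 5 falls in char 3's range; it's byte 2 of D8 A1 = 0xA1.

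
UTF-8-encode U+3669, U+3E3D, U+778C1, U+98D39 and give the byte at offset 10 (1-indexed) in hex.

0x81

1-indexed offset 10 is 0-indexed offset 9.
U+3669 → 3-byte form E3 99 A9 at offsets 0–2.
U+3E3D → 3-byte form E3 B8 BD at offsets 3–5.
U+778C1 → 4-byte form F1 B7 A3 81 at offsets 6–9.
Offset 9 falls in char 3's range; it's byte 4 of F1 B7 A3 81 = 0x81.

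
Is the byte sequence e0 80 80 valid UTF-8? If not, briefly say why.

Leading byte 0xE0 = 11100000 → 3-byte form.
Continuation bytes all match 10xxxxxx. Payload decodes to 0x0.
But 0x0 < 0x800, the minimum for a 3-byte sequence — this is an overlong encoding.

invalid (overlong encoding)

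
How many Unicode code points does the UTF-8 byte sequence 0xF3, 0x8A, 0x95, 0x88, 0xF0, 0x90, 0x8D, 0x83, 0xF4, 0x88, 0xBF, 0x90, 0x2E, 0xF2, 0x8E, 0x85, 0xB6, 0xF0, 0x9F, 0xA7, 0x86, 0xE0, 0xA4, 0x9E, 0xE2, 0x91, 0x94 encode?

8

Byte at offset 0: 0xF3 = 11110011 → 4-byte char (#1). Advance 4.
Byte at offset 4: 0xF0 = 11110000 → 4-byte char (#2). Advance 4.
Byte at offset 8: 0xF4 = 11110100 → 4-byte char (#3). Advance 4.
Byte at offset 12: 0x2E = 00101110 → 1-byte char (#4). Advance 1.
Byte at offset 13: 0xF2 = 11110010 → 4-byte char (#5). Advance 4.
Byte at offset 17: 0xF0 = 11110000 → 4-byte char (#6). Advance 4.
Byte at offset 21: 0xE0 = 11100000 → 3-byte char (#7). Advance 3.
Byte at offset 24: 0xE2 = 11100010 → 3-byte char (#8). Advance 3.
Reached end at offset 27 after 8 code points.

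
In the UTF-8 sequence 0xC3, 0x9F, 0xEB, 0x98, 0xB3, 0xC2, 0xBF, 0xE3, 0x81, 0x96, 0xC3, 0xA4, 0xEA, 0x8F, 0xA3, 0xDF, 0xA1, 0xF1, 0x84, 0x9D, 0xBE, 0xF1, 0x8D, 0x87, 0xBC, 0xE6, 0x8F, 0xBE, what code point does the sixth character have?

U+A3E3

Offset 0: leading byte 0xC3 = 11000011 → 2-byte char #1 = C3 9F.
Offset 2: leading byte 0xEB = 11101011 → 3-byte char #2 = EB 98 B3.
Offset 5: leading byte 0xC2 = 11000010 → 2-byte char #3 = C2 BF.
Offset 7: leading byte 0xE3 = 11100011 → 3-byte char #4 = E3 81 96.
Offset 10: leading byte 0xC3 = 11000011 → 2-byte char #5 = C3 A4.
Offset 12: leading byte 0xEA = 11101010 → 3-byte char #6 = EA 8F A3.
Leading byte 0xEA = 11101010 matches 1110xxxx → 3-byte sequence.
Byte 1: 0xEA = 11101010, payload 1010 (4 bits).
Byte 2: 0x8F = 10001111 (10xxxxxx ✓), payload 001111.
Byte 3: 0xA3 = 10100011 (10xxxxxx ✓), payload 100011.
Concatenate: 1010001111100011 = 0xA3E3 (16 bits → U+A3E3).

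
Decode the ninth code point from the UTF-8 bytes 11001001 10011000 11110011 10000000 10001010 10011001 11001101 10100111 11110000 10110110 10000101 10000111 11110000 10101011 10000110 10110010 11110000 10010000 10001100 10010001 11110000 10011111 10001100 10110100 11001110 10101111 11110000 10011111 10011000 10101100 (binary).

Offset 0: leading byte 0xC9 = 11001001 → 2-byte char #1 = C9 98.
Offset 2: leading byte 0xF3 = 11110011 → 4-byte char #2 = F3 80 8A 99.
Offset 6: leading byte 0xCD = 11001101 → 2-byte char #3 = CD A7.
Offset 8: leading byte 0xF0 = 11110000 → 4-byte char #4 = F0 B6 85 87.
Offset 12: leading byte 0xF0 = 11110000 → 4-byte char #5 = F0 AB 86 B2.
Offset 16: leading byte 0xF0 = 11110000 → 4-byte char #6 = F0 90 8C 91.
Offset 20: leading byte 0xF0 = 11110000 → 4-byte char #7 = F0 9F 8C B4.
Offset 24: leading byte 0xCE = 11001110 → 2-byte char #8 = CE AF.
Offset 26: leading byte 0xF0 = 11110000 → 4-byte char #9 = F0 9F 98 AC.
Leading byte 0xF0 = 11110000 matches 11110xxx → 4-byte sequence.
Byte 1: 0xF0 = 11110000, payload 000 (3 bits).
Byte 2: 0x9F = 10011111 (10xxxxxx ✓), payload 011111.
Byte 3: 0x98 = 10011000 (10xxxxxx ✓), payload 011000.
Byte 4: 0xAC = 10101100 (10xxxxxx ✓), payload 101100.
Concatenate: 000011111011000101100 = 0x1F62C (21 bits → U+1F62C).

U+1F62C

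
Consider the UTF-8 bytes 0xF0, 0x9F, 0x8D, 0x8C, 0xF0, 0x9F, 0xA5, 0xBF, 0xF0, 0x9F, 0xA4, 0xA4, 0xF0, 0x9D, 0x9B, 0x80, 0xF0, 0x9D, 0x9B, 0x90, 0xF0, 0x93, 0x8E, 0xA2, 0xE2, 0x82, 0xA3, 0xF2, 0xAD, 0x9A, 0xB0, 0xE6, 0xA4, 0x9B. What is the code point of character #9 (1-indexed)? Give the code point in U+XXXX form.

Offset 0: leading byte 0xF0 = 11110000 → 4-byte char #1 = F0 9F 8D 8C.
Offset 4: leading byte 0xF0 = 11110000 → 4-byte char #2 = F0 9F A5 BF.
Offset 8: leading byte 0xF0 = 11110000 → 4-byte char #3 = F0 9F A4 A4.
Offset 12: leading byte 0xF0 = 11110000 → 4-byte char #4 = F0 9D 9B 80.
Offset 16: leading byte 0xF0 = 11110000 → 4-byte char #5 = F0 9D 9B 90.
Offset 20: leading byte 0xF0 = 11110000 → 4-byte char #6 = F0 93 8E A2.
Offset 24: leading byte 0xE2 = 11100010 → 3-byte char #7 = E2 82 A3.
Offset 27: leading byte 0xF2 = 11110010 → 4-byte char #8 = F2 AD 9A B0.
Offset 31: leading byte 0xE6 = 11100110 → 3-byte char #9 = E6 A4 9B.
Leading byte 0xE6 = 11100110 matches 1110xxxx → 3-byte sequence.
Byte 1: 0xE6 = 11100110, payload 0110 (4 bits).
Byte 2: 0xA4 = 10100100 (10xxxxxx ✓), payload 100100.
Byte 3: 0x9B = 10011011 (10xxxxxx ✓), payload 011011.
Concatenate: 0110100100011011 = 0x691B (16 bits → U+691B).

U+691B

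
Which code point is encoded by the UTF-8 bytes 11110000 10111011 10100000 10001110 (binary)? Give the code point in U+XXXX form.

U+3B80E

Leading byte 0xF0 = 11110000 matches 11110xxx → 4-byte sequence.
Byte 1: 0xF0 = 11110000, payload 000 (3 bits).
Byte 2: 0xBB = 10111011 (10xxxxxx ✓), payload 111011.
Byte 3: 0xA0 = 10100000 (10xxxxxx ✓), payload 100000.
Byte 4: 0x8E = 10001110 (10xxxxxx ✓), payload 001110.
Concatenate: 000111011100000001110 = 0x3B80E (21 bits → U+3B80E).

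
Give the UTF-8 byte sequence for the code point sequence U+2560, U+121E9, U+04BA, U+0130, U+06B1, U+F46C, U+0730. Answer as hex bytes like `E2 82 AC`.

E2 95 A0 F0 92 87 A9 D2 BA C4 B0 DA B1 EF 91 AC DC B0

U+2560: 3-byte form → E2 95 A0.
U+121E9: 4-byte form → F0 92 87 A9.
U+04BA: 2-byte form → D2 BA.
U+0130: 2-byte form → C4 B0.
U+06B1: 2-byte form → DA B1.
U+F46C: 3-byte form → EF 91 AC.
U+0730: 2-byte form → DC B0.
Concatenated (18 bytes): E2 95 A0 F0 92 87 A9 D2 BA C4 B0 DA B1 EF 91 AC DC B0.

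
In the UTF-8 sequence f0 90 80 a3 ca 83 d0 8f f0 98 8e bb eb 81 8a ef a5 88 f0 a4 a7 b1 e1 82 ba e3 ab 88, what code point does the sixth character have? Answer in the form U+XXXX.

Offset 0: leading byte 0xF0 = 11110000 → 4-byte char #1 = F0 90 80 A3.
Offset 4: leading byte 0xCA = 11001010 → 2-byte char #2 = CA 83.
Offset 6: leading byte 0xD0 = 11010000 → 2-byte char #3 = D0 8F.
Offset 8: leading byte 0xF0 = 11110000 → 4-byte char #4 = F0 98 8E BB.
Offset 12: leading byte 0xEB = 11101011 → 3-byte char #5 = EB 81 8A.
Offset 15: leading byte 0xEF = 11101111 → 3-byte char #6 = EF A5 88.
Leading byte 0xEF = 11101111 matches 1110xxxx → 3-byte sequence.
Byte 1: 0xEF = 11101111, payload 1111 (4 bits).
Byte 2: 0xA5 = 10100101 (10xxxxxx ✓), payload 100101.
Byte 3: 0x88 = 10001000 (10xxxxxx ✓), payload 001000.
Concatenate: 1111100101001000 = 0xF948 (16 bits → U+F948).

U+F948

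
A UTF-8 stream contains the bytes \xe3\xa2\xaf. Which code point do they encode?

U+38AF

Leading byte 0xE3 = 11100011 matches 1110xxxx → 3-byte sequence.
Byte 1: 0xE3 = 11100011, payload 0011 (4 bits).
Byte 2: 0xA2 = 10100010 (10xxxxxx ✓), payload 100010.
Byte 3: 0xAF = 10101111 (10xxxxxx ✓), payload 101111.
Concatenate: 0011100010101111 = 0x38AF (16 bits → U+38AF).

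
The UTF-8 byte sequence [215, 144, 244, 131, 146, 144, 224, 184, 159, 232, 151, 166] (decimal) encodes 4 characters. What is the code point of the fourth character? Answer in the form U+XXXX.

Offset 0: leading byte 0xD7 = 11010111 → 2-byte char #1 = D7 90.
Offset 2: leading byte 0xF4 = 11110100 → 4-byte char #2 = F4 83 92 90.
Offset 6: leading byte 0xE0 = 11100000 → 3-byte char #3 = E0 B8 9F.
Offset 9: leading byte 0xE8 = 11101000 → 3-byte char #4 = E8 97 A6.
Leading byte 0xE8 = 11101000 matches 1110xxxx → 3-byte sequence.
Byte 1: 0xE8 = 11101000, payload 1000 (4 bits).
Byte 2: 0x97 = 10010111 (10xxxxxx ✓), payload 010111.
Byte 3: 0xA6 = 10100110 (10xxxxxx ✓), payload 100110.
Concatenate: 1000010111100110 = 0x85E6 (16 bits → U+85E6).

U+85E6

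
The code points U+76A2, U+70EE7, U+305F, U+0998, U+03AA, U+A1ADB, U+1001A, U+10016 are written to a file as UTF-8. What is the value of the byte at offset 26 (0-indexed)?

0x96

U+76A2 → 3-byte form E7 9A A2 at offsets 0–2.
U+70EE7 → 4-byte form F1 B0 BB A7 at offsets 3–6.
U+305F → 3-byte form E3 81 9F at offsets 7–9.
U+0998 → 3-byte form E0 A6 98 at offsets 10–12.
U+03AA → 2-byte form CE AA at offsets 13–14.
U+A1ADB → 4-byte form F2 A1 AB 9B at offsets 15–18.
U+1001A → 4-byte form F0 90 80 9A at offsets 19–22.
U+10016 → 4-byte form F0 90 80 96 at offsets 23–26.
Offset 26 falls in char 8's range; it's byte 4 of F0 90 80 96 = 0x96.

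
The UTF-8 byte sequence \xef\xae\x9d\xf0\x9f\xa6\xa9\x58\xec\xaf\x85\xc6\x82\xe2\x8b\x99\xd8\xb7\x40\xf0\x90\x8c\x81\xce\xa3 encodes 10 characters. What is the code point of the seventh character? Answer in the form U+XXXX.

Offset 0: leading byte 0xEF = 11101111 → 3-byte char #1 = EF AE 9D.
Offset 3: leading byte 0xF0 = 11110000 → 4-byte char #2 = F0 9F A6 A9.
Offset 7: leading byte 0x58 = 01011000 → 1-byte char #3 = 58.
Offset 8: leading byte 0xEC = 11101100 → 3-byte char #4 = EC AF 85.
Offset 11: leading byte 0xC6 = 11000110 → 2-byte char #5 = C6 82.
Offset 13: leading byte 0xE2 = 11100010 → 3-byte char #6 = E2 8B 99.
Offset 16: leading byte 0xD8 = 11011000 → 2-byte char #7 = D8 B7.
Leading byte 0xD8 = 11011000 matches 110xxxxx → 2-byte sequence.
Byte 1: 0xD8 = 11011000, payload 11000 (5 bits).
Byte 2: 0xB7 = 10110111 (10xxxxxx ✓), payload 110111.
Concatenate: 11000110111 = 0x637 (11 bits → U+0637).

U+0637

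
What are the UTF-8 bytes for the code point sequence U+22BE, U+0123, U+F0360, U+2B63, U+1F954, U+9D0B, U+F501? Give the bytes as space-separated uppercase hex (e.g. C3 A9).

E2 8A BE C4 A3 F3 B0 8D A0 E2 AD A3 F0 9F A5 94 E9 B4 8B EF 94 81

U+22BE: 3-byte form → E2 8A BE.
U+0123: 2-byte form → C4 A3.
U+F0360: 4-byte form → F3 B0 8D A0.
U+2B63: 3-byte form → E2 AD A3.
U+1F954: 4-byte form → F0 9F A5 94.
U+9D0B: 3-byte form → E9 B4 8B.
U+F501: 3-byte form → EF 94 81.
Concatenated (22 bytes): E2 8A BE C4 A3 F3 B0 8D A0 E2 AD A3 F0 9F A5 94 E9 B4 8B EF 94 81.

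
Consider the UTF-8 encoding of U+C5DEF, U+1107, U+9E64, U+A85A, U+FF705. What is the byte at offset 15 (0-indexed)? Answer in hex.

U+C5DEF → 4-byte form F3 85 B7 AF at offsets 0–3.
U+1107 → 3-byte form E1 84 87 at offsets 4–6.
U+9E64 → 3-byte form E9 B9 A4 at offsets 7–9.
U+A85A → 3-byte form EA A1 9A at offsets 10–12.
U+FF705 → 4-byte form F3 BF 9C 85 at offsets 13–16.
Offset 15 falls in char 5's range; it's byte 3 of F3 BF 9C 85 = 0x9C.

0x9C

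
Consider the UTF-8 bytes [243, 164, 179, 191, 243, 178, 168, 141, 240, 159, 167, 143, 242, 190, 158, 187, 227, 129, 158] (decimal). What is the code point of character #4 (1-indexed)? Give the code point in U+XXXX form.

Offset 0: leading byte 0xF3 = 11110011 → 4-byte char #1 = F3 A4 B3 BF.
Offset 4: leading byte 0xF3 = 11110011 → 4-byte char #2 = F3 B2 A8 8D.
Offset 8: leading byte 0xF0 = 11110000 → 4-byte char #3 = F0 9F A7 8F.
Offset 12: leading byte 0xF2 = 11110010 → 4-byte char #4 = F2 BE 9E BB.
Leading byte 0xF2 = 11110010 matches 11110xxx → 4-byte sequence.
Byte 1: 0xF2 = 11110010, payload 010 (3 bits).
Byte 2: 0xBE = 10111110 (10xxxxxx ✓), payload 111110.
Byte 3: 0x9E = 10011110 (10xxxxxx ✓), payload 011110.
Byte 4: 0xBB = 10111011 (10xxxxxx ✓), payload 111011.
Concatenate: 010111110011110111011 = 0xBE7BB (21 bits → U+BE7BB).

U+BE7BB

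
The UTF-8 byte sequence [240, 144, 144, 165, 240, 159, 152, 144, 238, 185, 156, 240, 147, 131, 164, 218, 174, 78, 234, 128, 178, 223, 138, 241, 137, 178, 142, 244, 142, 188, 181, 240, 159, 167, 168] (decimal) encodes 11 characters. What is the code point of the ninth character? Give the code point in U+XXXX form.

U+49C8E

Offset 0: leading byte 0xF0 = 11110000 → 4-byte char #1 = F0 90 90 A5.
Offset 4: leading byte 0xF0 = 11110000 → 4-byte char #2 = F0 9F 98 90.
Offset 8: leading byte 0xEE = 11101110 → 3-byte char #3 = EE B9 9C.
Offset 11: leading byte 0xF0 = 11110000 → 4-byte char #4 = F0 93 83 A4.
Offset 15: leading byte 0xDA = 11011010 → 2-byte char #5 = DA AE.
Offset 17: leading byte 0x4E = 01001110 → 1-byte char #6 = 4E.
Offset 18: leading byte 0xEA = 11101010 → 3-byte char #7 = EA 80 B2.
Offset 21: leading byte 0xDF = 11011111 → 2-byte char #8 = DF 8A.
Offset 23: leading byte 0xF1 = 11110001 → 4-byte char #9 = F1 89 B2 8E.
Leading byte 0xF1 = 11110001 matches 11110xxx → 4-byte sequence.
Byte 1: 0xF1 = 11110001, payload 001 (3 bits).
Byte 2: 0x89 = 10001001 (10xxxxxx ✓), payload 001001.
Byte 3: 0xB2 = 10110010 (10xxxxxx ✓), payload 110010.
Byte 4: 0x8E = 10001110 (10xxxxxx ✓), payload 001110.
Concatenate: 001001001110010001110 = 0x49C8E (21 bits → U+49C8E).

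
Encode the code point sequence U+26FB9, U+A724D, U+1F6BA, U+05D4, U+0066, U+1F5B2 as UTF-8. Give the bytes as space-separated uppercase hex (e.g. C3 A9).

F0 A6 BE B9 F2 A7 89 8D F0 9F 9A BA D7 94 66 F0 9F 96 B2

U+26FB9: 4-byte form → F0 A6 BE B9.
U+A724D: 4-byte form → F2 A7 89 8D.
U+1F6BA: 4-byte form → F0 9F 9A BA.
U+05D4: 2-byte form → D7 94.
U+0066: 1-byte form → 66.
U+1F5B2: 4-byte form → F0 9F 96 B2.
Concatenated (19 bytes): F0 A6 BE B9 F2 A7 89 8D F0 9F 9A BA D7 94 66 F0 9F 96 B2.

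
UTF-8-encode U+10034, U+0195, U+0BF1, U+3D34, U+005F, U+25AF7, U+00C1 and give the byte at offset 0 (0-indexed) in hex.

U+10034 → 4-byte form F0 90 80 B4 at offsets 0–3.
Offset 0 falls in char 1's range; it's byte 1 of F0 90 80 B4 = 0xF0.

0xF0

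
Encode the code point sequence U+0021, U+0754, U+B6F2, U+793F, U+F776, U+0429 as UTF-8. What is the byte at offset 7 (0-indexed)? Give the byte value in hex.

U+0021 → 1-byte form 21 at offsets 0–0.
U+0754 → 2-byte form DD 94 at offsets 1–2.
U+B6F2 → 3-byte form EB 9B B2 at offsets 3–5.
U+793F → 3-byte form E7 A4 BF at offsets 6–8.
Offset 7 falls in char 4's range; it's byte 2 of E7 A4 BF = 0xA4.

0xA4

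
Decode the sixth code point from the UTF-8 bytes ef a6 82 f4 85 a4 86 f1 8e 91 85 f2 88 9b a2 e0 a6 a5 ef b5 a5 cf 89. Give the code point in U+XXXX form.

Offset 0: leading byte 0xEF = 11101111 → 3-byte char #1 = EF A6 82.
Offset 3: leading byte 0xF4 = 11110100 → 4-byte char #2 = F4 85 A4 86.
Offset 7: leading byte 0xF1 = 11110001 → 4-byte char #3 = F1 8E 91 85.
Offset 11: leading byte 0xF2 = 11110010 → 4-byte char #4 = F2 88 9B A2.
Offset 15: leading byte 0xE0 = 11100000 → 3-byte char #5 = E0 A6 A5.
Offset 18: leading byte 0xEF = 11101111 → 3-byte char #6 = EF B5 A5.
Leading byte 0xEF = 11101111 matches 1110xxxx → 3-byte sequence.
Byte 1: 0xEF = 11101111, payload 1111 (4 bits).
Byte 2: 0xB5 = 10110101 (10xxxxxx ✓), payload 110101.
Byte 3: 0xA5 = 10100101 (10xxxxxx ✓), payload 100101.
Concatenate: 1111110101100101 = 0xFD65 (16 bits → U+FD65).

U+FD65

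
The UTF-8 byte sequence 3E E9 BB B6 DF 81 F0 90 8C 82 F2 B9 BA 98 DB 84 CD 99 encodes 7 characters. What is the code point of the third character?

U+07C1

Offset 0: leading byte 0x3E = 00111110 → 1-byte char #1 = 3E.
Offset 1: leading byte 0xE9 = 11101001 → 3-byte char #2 = E9 BB B6.
Offset 4: leading byte 0xDF = 11011111 → 2-byte char #3 = DF 81.
Leading byte 0xDF = 11011111 matches 110xxxxx → 2-byte sequence.
Byte 1: 0xDF = 11011111, payload 11111 (5 bits).
Byte 2: 0x81 = 10000001 (10xxxxxx ✓), payload 000001.
Concatenate: 11111000001 = 0x7C1 (11 bits → U+07C1).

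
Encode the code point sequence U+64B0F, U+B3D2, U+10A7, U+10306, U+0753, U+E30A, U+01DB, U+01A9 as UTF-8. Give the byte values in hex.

F1 A4 AC 8F EB 8F 92 E1 82 A7 F0 90 8C 86 DD 93 EE 8C 8A C7 9B C6 A9

U+64B0F: 4-byte form → F1 A4 AC 8F.
U+B3D2: 3-byte form → EB 8F 92.
U+10A7: 3-byte form → E1 82 A7.
U+10306: 4-byte form → F0 90 8C 86.
U+0753: 2-byte form → DD 93.
U+E30A: 3-byte form → EE 8C 8A.
U+01DB: 2-byte form → C7 9B.
U+01A9: 2-byte form → C6 A9.
Concatenated (23 bytes): F1 A4 AC 8F EB 8F 92 E1 82 A7 F0 90 8C 86 DD 93 EE 8C 8A C7 9B C6 A9.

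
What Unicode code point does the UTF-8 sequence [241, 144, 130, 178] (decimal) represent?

Leading byte 0xF1 = 11110001 matches 11110xxx → 4-byte sequence.
Byte 1: 0xF1 = 11110001, payload 001 (3 bits).
Byte 2: 0x90 = 10010000 (10xxxxxx ✓), payload 010000.
Byte 3: 0x82 = 10000010 (10xxxxxx ✓), payload 000010.
Byte 4: 0xB2 = 10110010 (10xxxxxx ✓), payload 110010.
Concatenate: 001010000000010110010 = 0x500B2 (21 bits → U+500B2).

U+500B2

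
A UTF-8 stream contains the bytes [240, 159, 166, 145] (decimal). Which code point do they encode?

U+1F991

Leading byte 0xF0 = 11110000 matches 11110xxx → 4-byte sequence.
Byte 1: 0xF0 = 11110000, payload 000 (3 bits).
Byte 2: 0x9F = 10011111 (10xxxxxx ✓), payload 011111.
Byte 3: 0xA6 = 10100110 (10xxxxxx ✓), payload 100110.
Byte 4: 0x91 = 10010001 (10xxxxxx ✓), payload 010001.
Concatenate: 000011111100110010001 = 0x1F991 (21 bits → U+1F991).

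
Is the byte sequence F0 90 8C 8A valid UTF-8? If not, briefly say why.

valid

Leading byte 0xF0 = 11110000 → 4-byte form.
Continuation bytes 0x90=10010000, 0x8C=10001100, 0x8A=10001010 all match 10xxxxxx.
Decoded value 0x1030A is ≥ 0x10000 (shortest form) and not a surrogate.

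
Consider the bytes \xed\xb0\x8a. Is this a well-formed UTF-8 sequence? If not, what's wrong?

Structurally a 3-byte sequence; payload = 0xDC0A.
But 0xDC0A is in U+D800–U+DFFF, the surrogate range. Surrogates are not Unicode scalar values and are forbidden in UTF-8.

invalid (encodes a surrogate (U+D800–U+DFFF))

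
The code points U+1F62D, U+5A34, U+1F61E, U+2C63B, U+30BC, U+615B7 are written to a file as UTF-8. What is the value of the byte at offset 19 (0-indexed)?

0xA1

U+1F62D → 4-byte form F0 9F 98 AD at offsets 0–3.
U+5A34 → 3-byte form E5 A8 B4 at offsets 4–6.
U+1F61E → 4-byte form F0 9F 98 9E at offsets 7–10.
U+2C63B → 4-byte form F0 AC 98 BB at offsets 11–14.
U+30BC → 3-byte form E3 82 BC at offsets 15–17.
U+615B7 → 4-byte form F1 A1 96 B7 at offsets 18–21.
Offset 19 falls in char 6's range; it's byte 2 of F1 A1 96 B7 = 0xA1.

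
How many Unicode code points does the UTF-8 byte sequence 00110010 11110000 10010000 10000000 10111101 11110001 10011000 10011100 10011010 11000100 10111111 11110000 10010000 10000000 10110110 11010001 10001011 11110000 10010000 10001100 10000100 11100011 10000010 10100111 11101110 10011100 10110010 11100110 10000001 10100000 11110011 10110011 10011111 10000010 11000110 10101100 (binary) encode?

Byte at offset 0: 0x32 = 00110010 → 1-byte char (#1). Advance 1.
Byte at offset 1: 0xF0 = 11110000 → 4-byte char (#2). Advance 4.
Byte at offset 5: 0xF1 = 11110001 → 4-byte char (#3). Advance 4.
Byte at offset 9: 0xC4 = 11000100 → 2-byte char (#4). Advance 2.
Byte at offset 11: 0xF0 = 11110000 → 4-byte char (#5). Advance 4.
Byte at offset 15: 0xD1 = 11010001 → 2-byte char (#6). Advance 2.
Byte at offset 17: 0xF0 = 11110000 → 4-byte char (#7). Advance 4.
Byte at offset 21: 0xE3 = 11100011 → 3-byte char (#8). Advance 3.
Byte at offset 24: 0xEE = 11101110 → 3-byte char (#9). Advance 3.
Byte at offset 27: 0xE6 = 11100110 → 3-byte char (#10). Advance 3.
Byte at offset 30: 0xF3 = 11110011 → 4-byte char (#11). Advance 4.
Byte at offset 34: 0xC6 = 11000110 → 2-byte char (#12). Advance 2.
Reached end at offset 36 after 12 code points.

12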